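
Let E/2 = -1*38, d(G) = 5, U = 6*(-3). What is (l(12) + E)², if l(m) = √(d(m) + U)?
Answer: (76 - I*√13)² ≈ 5763.0 - 548.04*I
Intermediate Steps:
U = -18
E = -76 (E = 2*(-1*38) = 2*(-38) = -76)
l(m) = I*√13 (l(m) = √(5 - 18) = √(-13) = I*√13)
(l(12) + E)² = (I*√13 - 76)² = (-76 + I*√13)²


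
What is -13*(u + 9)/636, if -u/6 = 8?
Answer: 169/212 ≈ 0.79717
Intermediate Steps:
u = -48 (u = -6*8 = -48)
-13*(u + 9)/636 = -13*(-48 + 9)/636 = -13*(-39)*(1/636) = 507*(1/636) = 169/212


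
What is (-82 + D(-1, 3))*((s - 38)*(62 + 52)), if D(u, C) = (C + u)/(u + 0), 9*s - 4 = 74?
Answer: 280896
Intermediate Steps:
s = 26/3 (s = 4/9 + (⅑)*74 = 4/9 + 74/9 = 26/3 ≈ 8.6667)
D(u, C) = (C + u)/u
(-82 + D(-1, 3))*((s - 38)*(62 + 52)) = (-82 + (3 - 1)/(-1))*((26/3 - 38)*(62 + 52)) = (-82 - 1*2)*(-88/3*114) = (-82 - 2)*(-3344) = -84*(-3344) = 280896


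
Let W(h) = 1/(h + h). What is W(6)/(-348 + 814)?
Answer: 1/5592 ≈ 0.00017883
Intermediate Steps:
W(h) = 1/(2*h)
W(6)/(-348 + 814) = ((1/2)/6)/(-348 + 814) = ((1/2)*(1/6))/466 = (1/466)*(1/12) = 1/5592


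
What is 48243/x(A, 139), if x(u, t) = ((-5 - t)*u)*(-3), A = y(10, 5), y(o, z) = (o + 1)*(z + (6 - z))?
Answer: 16081/9504 ≈ 1.6920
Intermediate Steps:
y(o, z) = 6 + 6*o (y(o, z) = (1 + o)*6 = 6 + 6*o)
A = 66 (A = 6 + 6*10 = 6 + 60 = 66)
x(u, t) = -3*u*(-5 - t) (x(u, t) = (u*(-5 - t))*(-3) = -3*u*(-5 - t))
48243/x(A, 139) = 48243/((3*66*(5 + 139))) = 48243/((3*66*144)) = 48243/28512 = 48243*(1/28512) = 16081/9504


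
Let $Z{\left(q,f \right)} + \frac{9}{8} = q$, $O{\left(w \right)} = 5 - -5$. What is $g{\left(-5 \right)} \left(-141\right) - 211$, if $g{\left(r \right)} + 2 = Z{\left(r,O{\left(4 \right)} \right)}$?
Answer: $\frac{7477}{8} \approx 934.63$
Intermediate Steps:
$O{\left(w \right)} = 10$ ($O{\left(w \right)} = 5 + 5 = 10$)
$Z{\left(q,f \right)} = - \frac{9}{8} + q$
$g{\left(r \right)} = - \frac{25}{8} + r$ ($g{\left(r \right)} = -2 + \left(- \frac{9}{8} + r\right) = - \frac{25}{8} + r$)
$g{\left(-5 \right)} \left(-141\right) - 211 = \left(- \frac{25}{8} - 5\right) \left(-141\right) - 211 = \left(- \frac{65}{8}\right) \left(-141\right) - 211 = \frac{9165}{8} - 211 = \frac{7477}{8}$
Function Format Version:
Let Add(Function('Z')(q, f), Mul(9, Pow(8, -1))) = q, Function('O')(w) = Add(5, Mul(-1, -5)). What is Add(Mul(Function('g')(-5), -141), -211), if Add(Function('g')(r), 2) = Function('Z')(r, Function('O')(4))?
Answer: Rational(7477, 8) ≈ 934.63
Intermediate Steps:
Function('O')(w) = 10 (Function('O')(w) = Add(5, 5) = 10)
Function('Z')(q, f) = Add(Rational(-9, 8), q)
Function('g')(r) = Add(Rational(-25, 8), r) (Function('g')(r) = Add(-2, Add(Rational(-9, 8), r)) = Add(Rational(-25, 8), r))
Add(Mul(Function('g')(-5), -141), -211) = Add(Mul(Add(Rational(-25, 8), -5), -141), -211) = Add(Mul(Rational(-65, 8), -141), -211) = Add(Rational(9165, 8), -211) = Rational(7477, 8)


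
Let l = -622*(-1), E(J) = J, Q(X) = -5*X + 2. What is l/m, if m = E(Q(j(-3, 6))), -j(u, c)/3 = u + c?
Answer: 622/47 ≈ 13.234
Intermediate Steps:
j(u, c) = -3*c - 3*u (j(u, c) = -3*(u + c) = -3*(c + u) = -3*c - 3*u)
Q(X) = 2 - 5*X
m = 47 (m = 2 - 5*(-3*6 - 3*(-3)) = 2 - 5*(-18 + 9) = 2 - 5*(-9) = 2 + 45 = 47)
l = 622
l/m = 622/47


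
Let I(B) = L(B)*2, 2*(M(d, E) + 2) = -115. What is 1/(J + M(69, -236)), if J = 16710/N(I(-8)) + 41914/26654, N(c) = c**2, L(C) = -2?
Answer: 106616/105171089 ≈ 0.0010137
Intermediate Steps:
M(d, E) = -119/2 (M(d, E) = -2 + (1/2)*(-115) = -2 - 115/2 = -119/2)
I(B) = -4 (I(B) = -2*2 = -4)
J = 111514741/106616 (J = 16710/((-4)**2) + 41914/26654 = 16710/16 + 41914*(1/26654) = 16710*(1/16) + 20957/13327 = 8355/8 + 20957/13327 = 111514741/106616 ≈ 1045.9)
1/(J + M(69, -236)) = 1/(111514741/106616 - 119/2) = 1/(105171089/106616) = 106616/105171089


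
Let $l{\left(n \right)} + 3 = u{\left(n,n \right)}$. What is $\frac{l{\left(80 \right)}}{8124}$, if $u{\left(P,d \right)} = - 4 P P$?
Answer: $- \frac{25603}{8124} \approx -3.1515$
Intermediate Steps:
$u{\left(P,d \right)} = - 4 P^{2}$
$l{\left(n \right)} = -3 - 4 n^{2}$
$\frac{l{\left(80 \right)}}{8124} = \frac{-3 - 4 \cdot 80^{2}}{8124} = \left(-3 - 25600\right) \frac{1}{8124} = \left(-25603\right) \frac{1}{8124} = - \frac{25603}{8124}$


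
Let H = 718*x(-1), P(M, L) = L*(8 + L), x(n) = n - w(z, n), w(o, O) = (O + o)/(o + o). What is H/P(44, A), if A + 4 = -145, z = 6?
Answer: -6103/126054 ≈ -0.048416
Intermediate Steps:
w(o, O) = (O + o)/(2*o) (w(o, O) = (O + o)/((2*o)) = (O + o)*(1/(2*o)) = (O + o)/(2*o))
x(n) = -1/2 + 11*n/12 (x(n) = n - (n + 6)/(2*6) = n - (6 + n)/(2*6) = n - (1/2 + n/12) = n + (-1/2 - n/12) = -1/2 + 11*n/12)
A = -149 (A = -4 - 145 = -149)
H = -6103/6 (H = 718*(-1/2 + (11/12)*(-1)) = 718*(-1/2 - 11/12) = 718*(-17/12) = -6103/6 ≈ -1017.2)
H/P(44, A) = -6103*(-1/(149*(8 - 149)))/6 = -6103/(6*((-149*(-141)))) = -6103/6/21009 = -6103/6*1/21009 = -6103/126054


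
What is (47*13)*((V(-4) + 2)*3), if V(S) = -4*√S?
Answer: 3666 - 14664*I ≈ 3666.0 - 14664.0*I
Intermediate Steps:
(47*13)*((V(-4) + 2)*3) = (47*13)*((-8*I + 2)*3) = 611*((-8*I + 2)*3) = 611*((2 - 8*I)*3) = 611*(6 - 24*I) = 3666 - 14664*I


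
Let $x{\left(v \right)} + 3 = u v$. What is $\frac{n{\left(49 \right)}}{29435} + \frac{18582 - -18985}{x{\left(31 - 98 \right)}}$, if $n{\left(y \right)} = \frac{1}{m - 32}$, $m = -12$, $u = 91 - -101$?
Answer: $- \frac{48654537247}{16664566380} \approx -2.9196$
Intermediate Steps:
$u = 192$ ($u = 91 + 101 = 192$)
$n{\left(y \right)} = - \frac{1}{44}$ ($n{\left(y \right)} = \frac{1}{-12 - 32} = \frac{1}{-44} = - \frac{1}{44}$)
$x{\left(v \right)} = -3 + 192 v$
$\frac{n{\left(49 \right)}}{29435} + \frac{18582 - -18985}{x{\left(31 - 98 \right)}} = - \frac{1}{44 \cdot 29435} + \frac{18582 - -18985}{-3 + 192 \left(31 - 98\right)} = \left(- \frac{1}{44}\right) \frac{1}{29435} + \frac{18582 + 18985}{-3 + 192 \left(31 - 98\right)} = - \frac{1}{1295140} + \frac{37567}{-3 + 192 \left(-67\right)} = - \frac{1}{1295140} + \frac{37567}{-3 - 12864} = - \frac{1}{1295140} + \frac{37567}{-12867} = - \frac{1}{1295140} + 37567 \left(- \frac{1}{12867}\right) = - \frac{1}{1295140} - \frac{37567}{12867} = - \frac{48654537247}{16664566380}$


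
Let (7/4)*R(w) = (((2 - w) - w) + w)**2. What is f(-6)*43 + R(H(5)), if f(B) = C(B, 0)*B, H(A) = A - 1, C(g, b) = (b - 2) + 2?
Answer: 16/7 ≈ 2.2857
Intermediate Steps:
C(g, b) = b (C(g, b) = (-2 + b) + 2 = b)
H(A) = -1 + A
f(B) = 0 (f(B) = 0*B = 0)
R(w) = 4*(2 - w)**2/7 (R(w) = 4*(((2 - w) - w) + w)**2/7 = 4*((2 - 2*w) + w)**2/7 = 4*(2 - w)**2/7)
f(-6)*43 + R(H(5)) = 0*43 + 4*(-2 + (-1 + 5))**2/7 = 0 + 4*(-2 + 4)**2/7 = 0 + (4/7)*2**2 = 0 + (4/7)*4 = 0 + 16/7 = 16/7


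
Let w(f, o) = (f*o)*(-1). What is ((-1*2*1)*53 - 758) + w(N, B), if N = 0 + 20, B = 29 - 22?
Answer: -1004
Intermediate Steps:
B = 7
N = 20
w(f, o) = -f*o
((-1*2*1)*53 - 758) + w(N, B) = ((-1*2*1)*53 - 758) - 1*20*7 = (-2*1*53 - 758) - 140 = (-2*53 - 758) - 140 = (-106 - 758) - 140 = -864 - 140 = -1004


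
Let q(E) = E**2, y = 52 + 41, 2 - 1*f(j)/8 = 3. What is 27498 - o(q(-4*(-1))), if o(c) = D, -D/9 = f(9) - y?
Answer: 26589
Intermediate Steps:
f(j) = -8 (f(j) = 16 - 8*3 = 16 - 24 = -8)
y = 93
D = 909 (D = -9*(-8 - 1*93) = -9*(-8 - 93) = -9*(-101) = 909)
o(c) = 909
27498 - o(q(-4*(-1))) = 27498 - 1*909 = 27498 - 909 = 26589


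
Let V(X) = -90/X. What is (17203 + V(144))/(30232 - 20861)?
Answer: 137619/74968 ≈ 1.8357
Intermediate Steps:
(17203 + V(144))/(30232 - 20861) = (17203 - 90/144)/(30232 - 20861) = (17203 - 90*1/144)/9371 = (17203 - 5/8)*(1/9371) = (137619/8)*(1/9371) = 137619/74968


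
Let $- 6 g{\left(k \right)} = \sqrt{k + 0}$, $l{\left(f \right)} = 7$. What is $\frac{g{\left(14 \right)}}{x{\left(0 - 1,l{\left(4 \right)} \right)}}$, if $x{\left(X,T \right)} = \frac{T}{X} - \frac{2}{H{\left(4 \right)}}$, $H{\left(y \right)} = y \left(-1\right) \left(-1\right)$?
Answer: $\frac{\sqrt{14}}{45} \approx 0.083148$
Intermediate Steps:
$g{\left(k \right)} = - \frac{\sqrt{k}}{6}$ ($g{\left(k \right)} = - \frac{\sqrt{k + 0}}{6} = - \frac{\sqrt{k}}{6}$)
$H{\left(y \right)} = y$ ($H{\left(y \right)} = - y \left(-1\right) = y$)
$x{\left(X,T \right)} = - \frac{1}{2} + \frac{T}{X}$ ($x{\left(X,T \right)} = \frac{T}{X} - \frac{2}{4} = \frac{T}{X} - \frac{1}{2} = - \frac{1}{2} + \frac{T}{X}$)
$\frac{g{\left(14 \right)}}{x{\left(0 - 1,l{\left(4 \right)} \right)}} = \frac{\left(- \frac{1}{6}\right) \sqrt{14}}{\frac{1}{0 - 1} \left(7 - \frac{0 - 1}{2}\right)} = \frac{\left(- \frac{1}{6}\right) \sqrt{14}}{\frac{1}{-1} \left(7 - - \frac{1}{2}\right)} = \frac{\left(- \frac{1}{6}\right) \sqrt{14}}{\left(-1\right) \left(7 + \frac{1}{2}\right)} = \frac{\left(- \frac{1}{6}\right) \sqrt{14}}{\left(-1\right) \frac{15}{2}} = \frac{\left(- \frac{1}{6}\right) \sqrt{14}}{- \frac{15}{2}} = - \frac{\sqrt{14}}{6} \left(- \frac{2}{15}\right) = \frac{\sqrt{14}}{45}$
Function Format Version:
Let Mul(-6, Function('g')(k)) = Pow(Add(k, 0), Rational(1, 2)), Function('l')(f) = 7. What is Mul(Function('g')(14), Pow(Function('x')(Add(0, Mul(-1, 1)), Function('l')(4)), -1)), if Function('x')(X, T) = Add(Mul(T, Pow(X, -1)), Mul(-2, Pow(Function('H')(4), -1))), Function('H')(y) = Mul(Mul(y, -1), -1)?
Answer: Mul(Rational(1, 45), Pow(14, Rational(1, 2))) ≈ 0.083148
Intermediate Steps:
Function('g')(k) = Mul(Rational(-1, 6), Pow(k, Rational(1, 2))) (Function('g')(k) = Mul(Rational(-1, 6), Pow(Add(k, 0), Rational(1, 2))) = Mul(Rational(-1, 6), Pow(k, Rational(1, 2))))
Function('H')(y) = y (Function('H')(y) = Mul(Mul(-1, y), -1) = y)
Function('x')(X, T) = Add(Rational(-1, 2), Mul(T, Pow(X, -1))) (Function('x')(X, T) = Add(Mul(T, Pow(X, -1)), Mul(-2, Pow(4, -1))) = Add(Mul(T, Pow(X, -1)), Mul(-2, Rational(1, 4))) = Add(Mul(T, Pow(X, -1)), Rational(-1, 2)) = Add(Rational(-1, 2), Mul(T, Pow(X, -1))))
Mul(Function('g')(14), Pow(Function('x')(Add(0, Mul(-1, 1)), Function('l')(4)), -1)) = Mul(Mul(Rational(-1, 6), Pow(14, Rational(1, 2))), Pow(Mul(Pow(Add(0, Mul(-1, 1)), -1), Add(7, Mul(Rational(-1, 2), Add(0, Mul(-1, 1))))), -1)) = Mul(Mul(Rational(-1, 6), Pow(14, Rational(1, 2))), Pow(Mul(Pow(Add(0, -1), -1), Add(7, Mul(Rational(-1, 2), Add(0, -1)))), -1)) = Mul(Mul(Rational(-1, 6), Pow(14, Rational(1, 2))), Pow(Mul(Pow(-1, -1), Add(7, Mul(Rational(-1, 2), -1))), -1)) = Mul(Mul(Rational(-1, 6), Pow(14, Rational(1, 2))), Pow(Mul(-1, Add(7, Rational(1, 2))), -1)) = Mul(Mul(Rational(-1, 6), Pow(14, Rational(1, 2))), Pow(Mul(-1, Rational(15, 2)), -1)) = Mul(Mul(Rational(-1, 6), Pow(14, Rational(1, 2))), Pow(Rational(-15, 2), -1)) = Mul(Mul(Rational(-1, 6), Pow(14, Rational(1, 2))), Rational(-2, 15)) = Mul(Rational(1, 45), Pow(14, Rational(1, 2)))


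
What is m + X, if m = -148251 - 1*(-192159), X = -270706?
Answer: -226798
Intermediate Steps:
m = 43908 (m = -148251 + 192159 = 43908)
m + X = 43908 - 270706 = -226798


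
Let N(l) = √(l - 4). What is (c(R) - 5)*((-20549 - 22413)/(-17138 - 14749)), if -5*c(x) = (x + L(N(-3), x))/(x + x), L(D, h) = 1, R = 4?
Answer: -880721/127548 ≈ -6.9050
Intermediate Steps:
N(l) = √(-4 + l)
c(x) = -(1 + x)/(10*x) (c(x) = -(x + 1)/(5*(x + x)) = -(1 + x)/(5*(2*x)) = -(1 + x)*1/(2*x)/5 = -(1 + x)/(10*x))
(c(R) - 5)*((-20549 - 22413)/(-17138 - 14749)) = ((⅒)*(-1 - 1*4)/4 - 5)*((-20549 - 22413)/(-17138 - 14749)) = ((⅒)*(¼)*(-1 - 4) - 5)*(-42962/(-31887)) = ((⅒)*(¼)*(-5) - 5)*(-42962*(-1/31887)) = (-⅛ - 5)*(42962/31887) = -41/8*42962/31887 = -880721/127548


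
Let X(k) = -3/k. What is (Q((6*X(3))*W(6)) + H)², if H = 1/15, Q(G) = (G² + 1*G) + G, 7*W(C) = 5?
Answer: 52548001/540225 ≈ 97.271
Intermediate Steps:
W(C) = 5/7 (W(C) = (⅐)*5 = 5/7)
Q(G) = G² + 2*G (Q(G) = (G² + G) + G = (G + G²) + G = G² + 2*G)
H = 1/15 ≈ 0.066667
(Q((6*X(3))*W(6)) + H)² = (((6*(-3/3))*(5/7))*(2 + (6*(-3/3))*(5/7)) + 1/15)² = (((6*(-3*⅓))*(5/7))*(2 + (6*(-3*⅓))*(5/7)) + 1/15)² = (((6*(-1))*(5/7))*(2 + (6*(-1))*(5/7)) + 1/15)² = ((-6*5/7)*(2 - 6*5/7) + 1/15)² = (-30*(2 - 30/7)/7 + 1/15)² = (-30/7*(-16/7) + 1/15)² = (480/49 + 1/15)² = (7249/735)² = 52548001/540225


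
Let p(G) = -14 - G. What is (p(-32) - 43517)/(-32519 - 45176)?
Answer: 43499/77695 ≈ 0.55987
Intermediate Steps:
(p(-32) - 43517)/(-32519 - 45176) = ((-14 - 1*(-32)) - 43517)/(-32519 - 45176) = ((-14 + 32) - 43517)/(-77695) = (18 - 43517)*(-1/77695) = -43499*(-1/77695) = 43499/77695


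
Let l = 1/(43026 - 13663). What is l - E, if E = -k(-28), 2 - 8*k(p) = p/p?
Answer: 29371/234904 ≈ 0.12503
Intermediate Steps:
l = 1/29363 ≈ 3.4056e-5
k(p) = ⅛ (k(p) = ¼ - p/(8*p) = ¼ - ⅛*1 = ¼ - ⅛ = ⅛)
E = -⅛ (E = -1*⅛ = -⅛ ≈ -0.12500)
l - E = 1/29363 - 1*(-⅛) = 1/29363 + ⅛ = 29371/234904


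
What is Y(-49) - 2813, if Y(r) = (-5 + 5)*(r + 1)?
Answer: -2813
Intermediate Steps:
Y(r) = 0 (Y(r) = 0*(1 + r) = 0)
Y(-49) - 2813 = 0 - 2813 = -2813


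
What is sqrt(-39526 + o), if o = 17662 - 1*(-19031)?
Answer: I*sqrt(2833) ≈ 53.226*I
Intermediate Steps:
o = 36693 (o = 17662 + 19031 = 36693)
sqrt(-39526 + o) = sqrt(-39526 + 36693) = sqrt(-2833) = I*sqrt(2833)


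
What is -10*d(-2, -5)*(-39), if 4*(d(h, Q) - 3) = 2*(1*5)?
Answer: 2145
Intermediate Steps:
d(h, Q) = 11/2 (d(h, Q) = 3 + (2*(1*5))/4 = 3 + (2*5)/4 = 3 + (1/4)*10 = 3 + 5/2 = 11/2)
-10*d(-2, -5)*(-39) = -10*11/2*(-39) = -55*(-39) = 2145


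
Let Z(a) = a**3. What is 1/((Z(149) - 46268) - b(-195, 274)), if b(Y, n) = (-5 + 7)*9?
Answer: 1/3261663 ≈ 3.0659e-7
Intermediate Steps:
b(Y, n) = 18 (b(Y, n) = 2*9 = 18)
1/((Z(149) - 46268) - b(-195, 274)) = 1/((149**3 - 46268) - 1*18) = 1/((3307949 - 46268) - 18) = 1/(3261681 - 18) = 1/3261663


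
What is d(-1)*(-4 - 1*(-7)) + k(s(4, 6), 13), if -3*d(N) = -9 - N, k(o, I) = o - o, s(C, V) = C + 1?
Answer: 8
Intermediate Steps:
s(C, V) = 1 + C
k(o, I) = 0
d(N) = 3 + N/3 (d(N) = -(-9 - N)/3 = 3 + N/3)
d(-1)*(-4 - 1*(-7)) + k(s(4, 6), 13) = (3 + (⅓)*(-1))*(-4 - 1*(-7)) + 0 = (3 - ⅓)*(-4 + 7) + 0 = (8/3)*3 + 0 = 8 + 0 = 8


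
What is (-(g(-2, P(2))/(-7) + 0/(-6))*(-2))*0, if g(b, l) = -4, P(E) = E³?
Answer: 0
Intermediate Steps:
(-(g(-2, P(2))/(-7) + 0/(-6))*(-2))*0 = (-(-4/(-7) + 0/(-6))*(-2))*0 = (-(-4*(-⅐) + 0*(-⅙))*(-2))*0 = (-(4/7 + 0)*(-2))*0 = (-1*4/7*(-2))*0 = -4/7*(-2)*0 = (8/7)*0 = 0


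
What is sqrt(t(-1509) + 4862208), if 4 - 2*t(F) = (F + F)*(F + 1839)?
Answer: 2*sqrt(1340045) ≈ 2315.2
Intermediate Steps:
t(F) = 2 - F*(1839 + F) (t(F) = 2 - (F + F)*(F + 1839)/2 = 2 - 2*F*(1839 + F)/2 = 2 - F*(1839 + F))
sqrt(t(-1509) + 4862208) = sqrt((2 - 1*(-1509)**2 - 1839*(-1509)) + 4862208) = sqrt((2 - 1*2277081 + 2775051) + 4862208) = sqrt((2 - 2277081 + 2775051) + 4862208) = sqrt(497972 + 4862208) = sqrt(5360180) = 2*sqrt(1340045)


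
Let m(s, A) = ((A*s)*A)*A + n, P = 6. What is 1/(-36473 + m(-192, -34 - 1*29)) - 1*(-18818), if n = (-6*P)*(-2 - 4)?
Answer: 902751529407/47972767 ≈ 18818.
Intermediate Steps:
n = 216 (n = (-6*6)*(-2 - 4) = -36*(-6) = 216)
m(s, A) = 216 + s*A**3 (m(s, A) = ((A*s)*A)*A + 216 = (s*A**2)*A + 216 = s*A**3 + 216 = 216 + s*A**3)
1/(-36473 + m(-192, -34 - 1*29)) - 1*(-18818) = 1/(-36473 + (216 - 192*(-34 - 1*29)**3)) - 1*(-18818) = 1/(-36473 + (216 - 192*(-34 - 29)**3)) + 18818 = 1/(-36473 + (216 - 192*(-63)**3)) + 18818 = 1/(-36473 + (216 - 192*(-250047))) + 18818 = 1/(-36473 + (216 + 48009024)) + 18818 = 1/(-36473 + 48009240) + 18818 = 1/47972767 + 18818 = 902751529407/47972767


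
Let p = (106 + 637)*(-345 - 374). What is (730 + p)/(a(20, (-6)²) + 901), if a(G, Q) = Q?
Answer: -533487/937 ≈ -569.36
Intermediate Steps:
p = -534217 (p = 743*(-719) = -534217)
(730 + p)/(a(20, (-6)²) + 901) = (730 - 534217)/((-6)² + 901) = -533487/(36 + 901) = -533487/937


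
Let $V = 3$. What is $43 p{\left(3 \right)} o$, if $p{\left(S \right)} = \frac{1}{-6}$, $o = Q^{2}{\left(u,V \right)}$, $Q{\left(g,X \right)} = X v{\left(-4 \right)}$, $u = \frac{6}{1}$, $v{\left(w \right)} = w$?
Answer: $-1032$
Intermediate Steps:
$u = 6$ ($u = 6 \cdot 1 = 6$)
$Q{\left(g,X \right)} = - 4 X$ ($Q{\left(g,X \right)} = X \left(-4\right) = - 4 X$)
$o = 144$ ($o = \left(\left(-4\right) 3\right)^{2} = \left(-12\right)^{2} = 144$)
$p{\left(S \right)} = - \frac{1}{6}$
$43 p{\left(3 \right)} o = 43 \left(- \frac{1}{6}\right) 144 = \left(- \frac{43}{6}\right) 144 = -1032$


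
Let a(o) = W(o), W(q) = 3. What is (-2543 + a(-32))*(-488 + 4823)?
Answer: -11010900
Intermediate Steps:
a(o) = 3
(-2543 + a(-32))*(-488 + 4823) = (-2543 + 3)*(-488 + 4823) = -2540*4335 = -11010900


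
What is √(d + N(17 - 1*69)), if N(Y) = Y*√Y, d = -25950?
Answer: √(-25950 - 104*I*√13) ≈ 1.164 - 161.09*I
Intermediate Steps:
N(Y) = Y^(3/2)
√(d + N(17 - 1*69)) = √(-25950 + (17 - 1*69)^(3/2)) = √(-25950 + (17 - 69)^(3/2)) = √(-25950 + (-52)^(3/2)) = √(-25950 - 104*I*√13)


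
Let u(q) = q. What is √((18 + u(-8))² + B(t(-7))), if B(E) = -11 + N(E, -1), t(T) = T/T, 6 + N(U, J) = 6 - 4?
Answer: √85 ≈ 9.2195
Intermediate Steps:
N(U, J) = -4 (N(U, J) = -6 + (6 - 4) = -6 + 2 = -4)
t(T) = 1
B(E) = -15 (B(E) = -11 - 4 = -15)
√((18 + u(-8))² + B(t(-7))) = √((18 - 8)² - 15) = √(10² - 15) = √(100 - 15) = √85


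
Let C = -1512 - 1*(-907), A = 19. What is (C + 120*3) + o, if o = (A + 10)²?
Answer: 596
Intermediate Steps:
o = 841 (o = (19 + 10)² = 29² = 841)
C = -605 (C = -1512 + 907 = -605)
(C + 120*3) + o = (-605 + 120*3) + 841 = (-605 + 360) + 841 = -245 + 841 = 596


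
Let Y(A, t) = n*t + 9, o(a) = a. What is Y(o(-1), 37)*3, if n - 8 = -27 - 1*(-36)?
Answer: 1914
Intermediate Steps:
n = 17 (n = 8 + (-27 - 1*(-36)) = 8 + (-27 + 36) = 8 + 9 = 17)
Y(A, t) = 9 + 17*t (Y(A, t) = 17*t + 9 = 9 + 17*t)
Y(o(-1), 37)*3 = (9 + 17*37)*3 = (9 + 629)*3 = 638*3 = 1914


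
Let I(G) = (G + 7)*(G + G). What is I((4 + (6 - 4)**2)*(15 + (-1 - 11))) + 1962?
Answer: 3450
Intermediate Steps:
I(G) = 2*G*(7 + G) (I(G) = (7 + G)*(2*G) = 2*G*(7 + G))
I((4 + (6 - 4)**2)*(15 + (-1 - 11))) + 1962 = 2*((4 + (6 - 4)**2)*(15 + (-1 - 11)))*(7 + (4 + (6 - 4)**2)*(15 + (-1 - 11))) + 1962 = 2*((4 + 2**2)*(15 - 12))*(7 + (4 + 2**2)*(15 - 12)) + 1962 = 2*((4 + 4)*3)*(7 + (4 + 4)*3) + 1962 = 2*(8*3)*(7 + 8*3) + 1962 = 2*24*(7 + 24) + 1962 = 2*24*31 + 1962 = 1488 + 1962 = 3450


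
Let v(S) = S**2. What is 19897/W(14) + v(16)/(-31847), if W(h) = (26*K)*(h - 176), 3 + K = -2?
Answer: 628268399/670697820 ≈ 0.93674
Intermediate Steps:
K = -5 (K = -3 - 2 = -5)
W(h) = 22880 - 130*h (W(h) = (26*(-5))*(h - 176) = -130*(-176 + h) = 22880 - 130*h)
19897/W(14) + v(16)/(-31847) = 19897/(22880 - 130*14) + 16**2/(-31847) = 19897/(22880 - 1820) + 256*(-1/31847) = 19897/21060 - 256/31847 = 628268399/670697820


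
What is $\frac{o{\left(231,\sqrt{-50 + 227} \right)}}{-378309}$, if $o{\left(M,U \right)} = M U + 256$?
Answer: $- \frac{256}{378309} - \frac{77 \sqrt{177}}{126103} \approx -0.0088004$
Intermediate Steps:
$o{\left(M,U \right)} = 256 + M U$
$\frac{o{\left(231,\sqrt{-50 + 227} \right)}}{-378309} = \frac{256 + 231 \sqrt{-50 + 227}}{-378309} = \left(256 + 231 \sqrt{177}\right) \left(- \frac{1}{378309}\right) = - \frac{256}{378309} - \frac{77 \sqrt{177}}{126103}$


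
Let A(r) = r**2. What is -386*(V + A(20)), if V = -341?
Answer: -22774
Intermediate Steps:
-386*(V + A(20)) = -386*(-341 + 20**2) = -386*(-341 + 400) = -386*59 = -22774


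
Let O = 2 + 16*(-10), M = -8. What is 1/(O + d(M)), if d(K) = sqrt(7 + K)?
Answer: -158/24965 - I/24965 ≈ -0.0063289 - 4.0056e-5*I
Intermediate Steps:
O = -158 (O = 2 - 160 = -158)
1/(O + d(M)) = 1/(-158 + sqrt(7 - 8)) = 1/(-158 + sqrt(-1)) = 1/(-158 + I) = (-158 - I)/24965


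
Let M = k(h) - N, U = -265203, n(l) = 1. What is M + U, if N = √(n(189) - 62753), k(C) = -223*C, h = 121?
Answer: -292186 - 4*I*√3922 ≈ -2.9219e+5 - 250.5*I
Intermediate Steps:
N = 4*I*√3922 (N = √(1 - 62753) = √(-62752) = 4*I*√3922 ≈ 250.5*I)
M = -26983 - 4*I*√3922 (M = -223*121 - 4*I*√3922 = -26983 - 4*I*√3922 ≈ -26983.0 - 250.5*I)
M + U = (-26983 - 4*I*√3922) - 265203 = -292186 - 4*I*√3922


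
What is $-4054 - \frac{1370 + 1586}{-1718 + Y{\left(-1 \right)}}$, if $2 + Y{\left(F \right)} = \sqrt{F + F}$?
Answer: $- \frac{5994138694}{1479201} + \frac{1478 i \sqrt{2}}{1479201} \approx -4052.3 + 0.0014131 i$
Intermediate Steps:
$Y{\left(F \right)} = -2 + \sqrt{2} \sqrt{F}$ ($Y{\left(F \right)} = -2 + \sqrt{F + F} = -2 + \sqrt{2 F} = -2 + \sqrt{2} \sqrt{F}$)
$-4054 - \frac{1370 + 1586}{-1718 + Y{\left(-1 \right)}} = -4054 - \frac{1370 + 1586}{-1718 - \left(2 - \sqrt{2} \sqrt{-1}\right)} = -4054 - \frac{2956}{-1718 - \left(2 - \sqrt{2} i\right)} = -4054 - \frac{2956}{-1718 - \left(2 - i \sqrt{2}\right)} = -4054 - \frac{2956}{-1720 + i \sqrt{2}}$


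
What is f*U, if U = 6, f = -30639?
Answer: -183834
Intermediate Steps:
f*U = -30639*6 = -183834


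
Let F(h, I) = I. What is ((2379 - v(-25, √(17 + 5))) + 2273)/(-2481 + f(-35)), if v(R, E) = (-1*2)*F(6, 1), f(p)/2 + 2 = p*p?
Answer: -4654/35 ≈ -132.97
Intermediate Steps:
f(p) = -4 + 2*p² (f(p) = -4 + 2*(p*p) = -4 + 2*p²)
v(R, E) = -2 (v(R, E) = -1*2*1 = -2*1 = -2)
((2379 - v(-25, √(17 + 5))) + 2273)/(-2481 + f(-35)) = ((2379 - 1*(-2)) + 2273)/(-2481 + (-4 + 2*(-35)²)) = ((2379 + 2) + 2273)/(-2481 + (-4 + 2*1225)) = (2381 + 2273)/(-2481 + (-4 + 2450)) = 4654/(-2481 + 2446) = 4654/(-35) = 4654*(-1/35) = -4654/35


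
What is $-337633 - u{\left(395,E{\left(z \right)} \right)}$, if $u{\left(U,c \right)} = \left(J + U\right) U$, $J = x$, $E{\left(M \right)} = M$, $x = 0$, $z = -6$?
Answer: $-493658$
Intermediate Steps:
$J = 0$
$u{\left(U,c \right)} = U^{2}$ ($u{\left(U,c \right)} = \left(0 + U\right) U = U U = U^{2}$)
$-337633 - u{\left(395,E{\left(z \right)} \right)} = -337633 - 395^{2} = -337633 - 156025 = -493658$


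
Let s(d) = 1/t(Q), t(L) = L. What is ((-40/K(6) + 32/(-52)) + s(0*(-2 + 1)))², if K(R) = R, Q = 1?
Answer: 60025/1521 ≈ 39.464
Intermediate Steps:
s(d) = 1 (s(d) = 1/1 = 1)
((-40/K(6) + 32/(-52)) + s(0*(-2 + 1)))² = ((-40/6 + 32/(-52)) + 1)² = ((-40*⅙ + 32*(-1/52)) + 1)² = ((-20/3 - 8/13) + 1)² = (-284/39 + 1)² = (-245/39)² = 60025/1521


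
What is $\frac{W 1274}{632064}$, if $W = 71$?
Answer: $\frac{45227}{316032} \approx 0.14311$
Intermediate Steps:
$\frac{W 1274}{632064} = \frac{71 \cdot 1274}{632064} = 90454 \cdot \frac{1}{632064} = \frac{45227}{316032}$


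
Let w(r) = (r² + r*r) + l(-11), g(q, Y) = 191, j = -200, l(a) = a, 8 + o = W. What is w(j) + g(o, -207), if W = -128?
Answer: 80180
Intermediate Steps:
o = -136 (o = -8 - 128 = -136)
w(r) = -11 + 2*r² (w(r) = (r² + r*r) - 11 = (r² + r²) - 11 = 2*r² - 11 = -11 + 2*r²)
w(j) + g(o, -207) = (-11 + 2*(-200)²) + 191 = (-11 + 2*40000) + 191 = (-11 + 80000) + 191 = 79989 + 191 = 80180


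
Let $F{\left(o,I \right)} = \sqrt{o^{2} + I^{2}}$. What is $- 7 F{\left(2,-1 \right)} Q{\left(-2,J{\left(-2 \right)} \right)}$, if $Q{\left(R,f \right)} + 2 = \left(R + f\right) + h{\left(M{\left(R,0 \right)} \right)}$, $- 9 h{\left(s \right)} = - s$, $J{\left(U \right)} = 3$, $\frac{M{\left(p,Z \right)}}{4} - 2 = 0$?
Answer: $\frac{7 \sqrt{5}}{9} \approx 1.7392$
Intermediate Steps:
$M{\left(p,Z \right)} = 8$ ($M{\left(p,Z \right)} = 8 + 4 \cdot 0 = 8 + 0 = 8$)
$h{\left(s \right)} = \frac{s}{9}$ ($h{\left(s \right)} = - \frac{\left(-1\right) s}{9} = \frac{s}{9}$)
$Q{\left(R,f \right)} = - \frac{10}{9} + R + f$ ($Q{\left(R,f \right)} = -2 + \left(\left(R + f\right) + \frac{1}{9} \cdot 8\right) = -2 + \left(\left(R + f\right) + \frac{8}{9}\right) = -2 + \left(\frac{8}{9} + R + f\right) = - \frac{10}{9} + R + f$)
$F{\left(o,I \right)} = \sqrt{I^{2} + o^{2}}$
$- 7 F{\left(2,-1 \right)} Q{\left(-2,J{\left(-2 \right)} \right)} = - 7 \sqrt{\left(-1\right)^{2} + 2^{2}} \left(- \frac{10}{9} - 2 + 3\right) = - 7 \sqrt{1 + 4} \left(- \frac{1}{9}\right) = - 7 \sqrt{5} \left(- \frac{1}{9}\right) = \frac{7 \sqrt{5}}{9}$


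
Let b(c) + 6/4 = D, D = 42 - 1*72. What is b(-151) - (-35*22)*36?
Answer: 55377/2 ≈ 27689.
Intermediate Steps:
D = -30 (D = 42 - 72 = -30)
b(c) = -63/2 (b(c) = -3/2 - 30 = -63/2)
b(-151) - (-35*22)*36 = -63/2 - (-35*22)*36 = -63/2 - (-770)*36 = -63/2 - 1*(-27720) = -63/2 + 27720 = 55377/2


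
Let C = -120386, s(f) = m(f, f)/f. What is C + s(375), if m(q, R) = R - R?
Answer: -120386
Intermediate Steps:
m(q, R) = 0
s(f) = 0 (s(f) = 0/f = 0)
C + s(375) = -120386 + 0 = -120386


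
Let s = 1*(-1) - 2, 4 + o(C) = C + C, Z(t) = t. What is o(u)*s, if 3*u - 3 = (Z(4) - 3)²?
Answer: 4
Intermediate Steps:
u = 4/3 (u = 1 + (4 - 3)²/3 = 1 + (⅓)*1² = 1 + (⅓)*1 = 1 + ⅓ = 4/3 ≈ 1.3333)
o(C) = -4 + 2*C (o(C) = -4 + (C + C) = -4 + 2*C)
s = -3 (s = -1 - 2 = -3)
o(u)*s = (-4 + 2*(4/3))*(-3) = (-4 + 8/3)*(-3) = -4/3*(-3) = 4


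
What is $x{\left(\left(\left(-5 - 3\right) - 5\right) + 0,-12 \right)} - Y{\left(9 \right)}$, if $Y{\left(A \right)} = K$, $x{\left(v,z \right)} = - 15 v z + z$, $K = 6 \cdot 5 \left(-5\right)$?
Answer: $-2202$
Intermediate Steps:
$K = -150$ ($K = 30 \left(-5\right) = -150$)
$x{\left(v,z \right)} = z - 15 v z$ ($x{\left(v,z \right)} = - 15 v z + z = z - 15 v z$)
$Y{\left(A \right)} = -150$
$x{\left(\left(\left(-5 - 3\right) - 5\right) + 0,-12 \right)} - Y{\left(9 \right)} = - 12 \left(1 - 15 \left(\left(\left(-5 - 3\right) - 5\right) + 0\right)\right) - -150 = - 12 \left(1 - 15 \left(\left(\left(-5 - 3\right) - 5\right) + 0\right)\right) + 150 = - 12 \left(1 - 15 \left(\left(-8 - 5\right) + 0\right)\right) + 150 = - 12 \left(1 - 15 \left(-13 + 0\right)\right) + 150 = - 12 \left(1 - -195\right) + 150 = - 12 \left(1 + 195\right) + 150 = \left(-12\right) 196 + 150 = -2352 + 150 = -2202$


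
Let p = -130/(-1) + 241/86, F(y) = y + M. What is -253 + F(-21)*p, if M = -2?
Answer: -284441/86 ≈ -3307.5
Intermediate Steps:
F(y) = -2 + y (F(y) = y - 2 = -2 + y)
p = 11421/86 (p = -130*(-1) + 241*(1/86) = 130 + 241/86 = 11421/86 ≈ 132.80)
-253 + F(-21)*p = -253 + (-2 - 21)*(11421/86) = -253 - 23*11421/86 = -253 - 262683/86 = -284441/86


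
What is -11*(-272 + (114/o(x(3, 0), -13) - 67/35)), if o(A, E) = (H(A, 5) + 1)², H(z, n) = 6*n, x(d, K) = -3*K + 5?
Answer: 101300287/33635 ≈ 3011.8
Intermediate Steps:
x(d, K) = 5 - 3*K
o(A, E) = 961 (o(A, E) = (6*5 + 1)² = (30 + 1)² = 31² = 961)
-11*(-272 + (114/o(x(3, 0), -13) - 67/35)) = -11*(-272 + (114/961 - 67/35)) = -11*(-272 - 60397/33635) = -11*(-9209117/33635) = 101300287/33635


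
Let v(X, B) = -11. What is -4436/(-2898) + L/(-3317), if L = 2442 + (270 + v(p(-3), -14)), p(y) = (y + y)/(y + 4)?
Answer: 3443357/4806333 ≈ 0.71642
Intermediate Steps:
p(y) = 2*y/(4 + y) (p(y) = (2*y)/(4 + y) = 2*y/(4 + y))
L = 2701 (L = 2442 + (270 - 11) = 2442 + 259 = 2701)
-4436/(-2898) + L/(-3317) = -4436/(-2898) + 2701/(-3317) = -4436*(-1/2898) + 2701*(-1/3317) = 2218/1449 - 2701/3317 = 3443357/4806333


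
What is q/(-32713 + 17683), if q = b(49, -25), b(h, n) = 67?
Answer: -67/15030 ≈ -0.0044577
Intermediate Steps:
q = 67
q/(-32713 + 17683) = 67/(-32713 + 17683) = 67/(-15030) = 67*(-1/15030) = -67/15030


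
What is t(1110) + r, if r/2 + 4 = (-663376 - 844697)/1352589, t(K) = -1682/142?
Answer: -100949727/4573039 ≈ -22.075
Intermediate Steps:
t(K) = -841/71 (t(K) = -1682*1/142 = -841/71)
r = -658898/64409 (r = -8 + 2*((-663376 - 844697)/1352589) = -8 + 2*(-1508073*1/1352589) = -8 + 2*(-71813/64409) = -8 - 143626/64409 = -658898/64409 ≈ -10.230)
t(1110) + r = -841/71 - 658898/64409 = -100949727/4573039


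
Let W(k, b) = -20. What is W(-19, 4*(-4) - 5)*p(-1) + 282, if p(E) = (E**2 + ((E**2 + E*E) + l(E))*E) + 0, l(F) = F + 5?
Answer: 382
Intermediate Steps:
l(F) = 5 + F
p(E) = E**2 + E*(5 + E + 2*E**2) (p(E) = (E**2 + ((E**2 + E*E) + (5 + E))*E) + 0 = (E**2 + ((E**2 + E**2) + (5 + E))*E) + 0 = (E**2 + (2*E**2 + (5 + E))*E) + 0 = (E**2 + (5 + E + 2*E**2)*E) + 0 = (E**2 + E*(5 + E + 2*E**2)) + 0 = E**2 + E*(5 + E + 2*E**2))
W(-19, 4*(-4) - 5)*p(-1) + 282 = -(-20)*(5 + 2*(-1) + 2*(-1)**2) + 282 = -(-20)*(5 - 2 + 2*1) + 282 = -(-20)*(5 - 2 + 2) + 282 = -(-20)*5 + 282 = -20*(-5) + 282 = 100 + 282 = 382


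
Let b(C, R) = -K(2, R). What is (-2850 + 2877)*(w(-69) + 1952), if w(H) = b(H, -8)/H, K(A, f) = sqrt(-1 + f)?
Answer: 52704 + 27*I/23 ≈ 52704.0 + 1.1739*I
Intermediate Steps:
b(C, R) = -sqrt(-1 + R)
w(H) = -3*I/H (w(H) = (-sqrt(-1 - 8))/H = (-sqrt(-9))/H = (-3*I)/H = -3*I/H)
(-2850 + 2877)*(w(-69) + 1952) = (-2850 + 2877)*(-3*I/(-69) + 1952) = 27*(-3*I*(-1/69) + 1952) = 27*(I/23 + 1952) = 27*(1952 + I/23) = 52704 + 27*I/23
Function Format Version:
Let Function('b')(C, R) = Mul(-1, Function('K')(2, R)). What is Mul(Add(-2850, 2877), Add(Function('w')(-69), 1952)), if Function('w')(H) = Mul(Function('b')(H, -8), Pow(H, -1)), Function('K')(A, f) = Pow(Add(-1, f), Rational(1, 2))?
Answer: Add(52704, Mul(Rational(27, 23), I)) ≈ Add(52704., Mul(1.1739, I))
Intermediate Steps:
Function('b')(C, R) = Mul(-1, Pow(Add(-1, R), Rational(1, 2)))
Function('w')(H) = Mul(-3, I, Pow(H, -1)) (Function('w')(H) = Mul(Mul(-1, Pow(Add(-1, -8), Rational(1, 2))), Pow(H, -1)) = Mul(Mul(-1, Pow(-9, Rational(1, 2))), Pow(H, -1)) = Mul(Mul(-1, Mul(3, I)), Pow(H, -1)) = Mul(Mul(-3, I), Pow(H, -1)) = Mul(-3, I, Pow(H, -1)))
Mul(Add(-2850, 2877), Add(Function('w')(-69), 1952)) = Mul(Add(-2850, 2877), Add(Mul(-3, I, Pow(-69, -1)), 1952)) = Mul(27, Add(Mul(-3, I, Rational(-1, 69)), 1952)) = Mul(27, Add(Mul(Rational(1, 23), I), 1952)) = Mul(27, Add(1952, Mul(Rational(1, 23), I))) = Add(52704, Mul(Rational(27, 23), I))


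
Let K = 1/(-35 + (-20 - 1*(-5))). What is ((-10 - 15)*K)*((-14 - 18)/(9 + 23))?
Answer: -½ ≈ -0.50000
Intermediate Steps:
K = -1/50 (K = 1/(-35 + (-20 + 5)) = 1/(-35 - 15) = 1/(-50) = -1/50 ≈ -0.020000)
((-10 - 15)*K)*((-14 - 18)/(9 + 23)) = ((-10 - 15)*(-1/50))*((-14 - 18)/(9 + 23)) = (-25*(-1/50))*(-32/32) = (-32*1/32)/2 = (½)*(-1) = -½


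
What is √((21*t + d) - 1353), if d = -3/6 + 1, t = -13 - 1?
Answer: I*√6586/2 ≈ 40.577*I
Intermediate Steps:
t = -14
d = ½ (d = -3*⅙ + 1 = -½ + 1 = ½ ≈ 0.50000)
√((21*t + d) - 1353) = √((21*(-14) + ½) - 1353) = √((-294 + ½) - 1353) = √(-587/2 - 1353) = √(-3293/2) = I*√6586/2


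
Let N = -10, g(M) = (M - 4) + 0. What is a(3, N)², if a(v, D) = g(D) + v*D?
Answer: 1936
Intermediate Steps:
g(M) = -4 + M (g(M) = (-4 + M) + 0 = -4 + M)
a(v, D) = -4 + D + D*v (a(v, D) = (-4 + D) + v*D = (-4 + D) + D*v = -4 + D + D*v)
a(3, N)² = (-4 - 10 - 10*3)² = (-4 - 10 - 30)² = (-44)² = 1936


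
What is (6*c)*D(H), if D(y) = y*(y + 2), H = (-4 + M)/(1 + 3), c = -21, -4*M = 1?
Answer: 16065/128 ≈ 125.51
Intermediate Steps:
M = -¼ (M = -¼*1 = -¼ ≈ -0.25000)
H = -17/16 (H = (-4 - ¼)/(1 + 3) = -17/4/4 = -17/4*¼ = -17/16 ≈ -1.0625)
D(y) = y*(2 + y)
(6*c)*D(H) = (6*(-21))*(-17*(2 - 17/16)/16) = -(-1071)*15/(8*16) = -126*(-255/256) = 16065/128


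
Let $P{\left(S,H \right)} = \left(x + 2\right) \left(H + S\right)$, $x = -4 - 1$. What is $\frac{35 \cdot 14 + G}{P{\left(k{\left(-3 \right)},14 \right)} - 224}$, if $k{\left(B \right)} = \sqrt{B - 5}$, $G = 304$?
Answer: $- \frac{52801}{17707} + \frac{1191 i \sqrt{2}}{17707} \approx -2.9819 + 0.095122 i$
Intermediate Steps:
$x = -5$
$k{\left(B \right)} = \sqrt{-5 + B}$
$P{\left(S,H \right)} = - 3 H - 3 S$ ($P{\left(S,H \right)} = \left(-5 + 2\right) \left(H + S\right) = - 3 \left(H + S\right) = - 3 H - 3 S$)
$\frac{35 \cdot 14 + G}{P{\left(k{\left(-3 \right)},14 \right)} - 224} = \frac{35 \cdot 14 + 304}{\left(\left(-3\right) 14 - 3 \sqrt{-5 - 3}\right) - 224} = \frac{490 + 304}{\left(-42 - 3 \sqrt{-8}\right) - 224} = \frac{794}{\left(-42 - 3 \cdot 2 i \sqrt{2}\right) - 224} = \frac{794}{\left(-42 - 6 i \sqrt{2}\right) - 224} = \frac{794}{-266 - 6 i \sqrt{2}}$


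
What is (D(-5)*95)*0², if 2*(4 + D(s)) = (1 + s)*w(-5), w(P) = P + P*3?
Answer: 0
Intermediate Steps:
w(P) = 4*P (w(P) = P + 3*P = 4*P)
D(s) = -14 - 10*s (D(s) = -4 + ((1 + s)*(4*(-5)))/2 = -4 + ((1 + s)*(-20))/2 = -4 + (-20 - 20*s)/2 = -4 + (-10 - 10*s) = -14 - 10*s)
(D(-5)*95)*0² = ((-14 - 10*(-5))*95)*0² = ((-14 + 50)*95)*0 = (36*95)*0 = 3420*0 = 0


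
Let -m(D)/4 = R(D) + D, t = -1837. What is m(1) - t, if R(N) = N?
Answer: 1829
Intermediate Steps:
m(D) = -8*D (m(D) = -4*(D + D) = -8*D)
m(1) - t = -8*1 - 1*(-1837) = -8 + 1837 = 1829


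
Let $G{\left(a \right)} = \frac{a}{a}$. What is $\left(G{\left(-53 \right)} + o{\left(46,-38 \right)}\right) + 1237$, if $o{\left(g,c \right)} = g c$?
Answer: $-510$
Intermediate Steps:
$o{\left(g,c \right)} = c g$
$G{\left(a \right)} = 1$
$\left(G{\left(-53 \right)} + o{\left(46,-38 \right)}\right) + 1237 = \left(1 - 1748\right) + 1237 = -1747 + 1237 = -510$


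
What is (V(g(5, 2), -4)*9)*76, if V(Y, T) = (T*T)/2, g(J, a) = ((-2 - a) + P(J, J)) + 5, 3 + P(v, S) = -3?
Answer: 5472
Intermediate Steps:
P(v, S) = -6 (P(v, S) = -3 - 3 = -6)
g(J, a) = -3 - a (g(J, a) = ((-2 - a) - 6) + 5 = (-8 - a) + 5 = -3 - a)
V(Y, T) = T²/2 (V(Y, T) = T²*(½) = T²/2)
(V(g(5, 2), -4)*9)*76 = (((½)*(-4)²)*9)*76 = (((½)*16)*9)*76 = (8*9)*76 = 72*76 = 5472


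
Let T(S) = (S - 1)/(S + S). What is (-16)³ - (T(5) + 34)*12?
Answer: -22544/5 ≈ -4508.8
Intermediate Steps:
T(S) = (-1 + S)/(2*S) (T(S) = (-1 + S)/((2*S)) = (-1 + S)*(1/(2*S)) = (-1 + S)/(2*S))
(-16)³ - (T(5) + 34)*12 = (-16)³ - ((½)*(-1 + 5)/5 + 34)*12 = -4096 - ((½)*(⅕)*4 + 34)*12 = -4096 - (⅖ + 34)*12 = -4096 - 172*12/5 = -4096 - 1*2064/5 = -4096 - 2064/5 = -22544/5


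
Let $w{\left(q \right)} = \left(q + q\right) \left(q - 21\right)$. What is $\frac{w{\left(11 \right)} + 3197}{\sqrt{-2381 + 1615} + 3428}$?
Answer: $\frac{5102578}{5875975} - \frac{2977 i \sqrt{766}}{11751950} \approx 0.86838 - 0.0070111 i$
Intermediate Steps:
$w{\left(q \right)} = 2 q \left(-21 + q\right)$
$\frac{w{\left(11 \right)} + 3197}{\sqrt{-2381 + 1615} + 3428} = \frac{2 \cdot 11 \left(-21 + 11\right) + 3197}{\sqrt{-2381 + 1615} + 3428} = \frac{2 \cdot 11 \left(-10\right) + 3197}{\sqrt{-766} + 3428} = \frac{-220 + 3197}{i \sqrt{766} + 3428} = \frac{2977}{3428 + i \sqrt{766}}$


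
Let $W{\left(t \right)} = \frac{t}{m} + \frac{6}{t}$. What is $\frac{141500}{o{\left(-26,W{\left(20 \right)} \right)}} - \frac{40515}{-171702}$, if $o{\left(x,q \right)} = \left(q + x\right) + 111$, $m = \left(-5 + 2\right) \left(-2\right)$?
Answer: $\frac{242994239795}{152185206} \approx 1596.7$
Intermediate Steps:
$m = 6$ ($m = \left(-3\right) \left(-2\right) = 6$)
$W{\left(t \right)} = \frac{6}{t} + \frac{t}{6}$ ($W{\left(t \right)} = \frac{t}{6} + \frac{6}{t} = \frac{6}{t} + \frac{t}{6}$)
$o{\left(x,q \right)} = 111 + q + x$
$\frac{141500}{o{\left(-26,W{\left(20 \right)} \right)}} - \frac{40515}{-171702} = \frac{141500}{111 + \left(\frac{6}{20} + \frac{1}{6} \cdot 20\right) - 26} - \frac{40515}{-171702} = \frac{141500}{111 + \left(6 \cdot \frac{1}{20} + \frac{10}{3}\right) - 26} - - \frac{13505}{57234} = \frac{141500}{111 + \left(\frac{3}{10} + \frac{10}{3}\right) - 26} + \frac{13505}{57234} = \frac{141500}{111 + \frac{109}{30} - 26} + \frac{13505}{57234} = \frac{141500}{\frac{2659}{30}} + \frac{13505}{57234} = 141500 \cdot \frac{30}{2659} + \frac{13505}{57234} = \frac{4245000}{2659} + \frac{13505}{57234} = \frac{242994239795}{152185206}$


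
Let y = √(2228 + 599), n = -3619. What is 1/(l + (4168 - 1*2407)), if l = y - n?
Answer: 5380/28941573 - √2827/28941573 ≈ 0.00018405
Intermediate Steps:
y = √2827 ≈ 53.170
l = 3619 + √2827 (l = √2827 - 1*(-3619) = √2827 + 3619 = 3619 + √2827 ≈ 3672.2)
1/(l + (4168 - 1*2407)) = 1/((3619 + √2827) + (4168 - 1*2407)) = 1/((3619 + √2827) + (4168 - 2407)) = 1/((3619 + √2827) + 1761) = 1/(5380 + √2827)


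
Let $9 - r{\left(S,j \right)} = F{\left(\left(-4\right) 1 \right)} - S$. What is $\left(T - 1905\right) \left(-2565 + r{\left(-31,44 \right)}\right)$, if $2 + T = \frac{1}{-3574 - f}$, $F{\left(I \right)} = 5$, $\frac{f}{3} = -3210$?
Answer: $\frac{3741808284}{757} \approx 4.9429 \cdot 10^{6}$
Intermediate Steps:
$f = -9630$ ($f = 3 \left(-3210\right) = -9630$)
$r{\left(S,j \right)} = 4 + S$ ($r{\left(S,j \right)} = 9 - \left(5 - S\right) = 9 + \left(-5 + S\right) = 4 + S$)
$T = - \frac{12111}{6056}$ ($T = -2 + \frac{1}{-3574 - -9630} = -2 + \frac{1}{-3574 + 9630} = -2 + \frac{1}{6056} = - \frac{12111}{6056} \approx -1.9998$)
$\left(T - 1905\right) \left(-2565 + r{\left(-31,44 \right)}\right) = \left(- \frac{12111}{6056} - 1905\right) \left(-2565 + \left(4 - 31\right)\right) = - \frac{11548791 \left(-2565 - 27\right)}{6056} = \left(- \frac{11548791}{6056}\right) \left(-2592\right) = \frac{3741808284}{757}$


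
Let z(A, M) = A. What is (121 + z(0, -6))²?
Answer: 14641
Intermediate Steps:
(121 + z(0, -6))² = (121 + 0)² = 121² = 14641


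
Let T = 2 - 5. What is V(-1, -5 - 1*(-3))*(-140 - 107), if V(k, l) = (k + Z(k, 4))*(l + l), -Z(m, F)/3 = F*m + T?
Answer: 19760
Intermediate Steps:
T = -3
Z(m, F) = 9 - 3*F*m (Z(m, F) = -3*(F*m - 3) = -3*(-3 + F*m) = 9 - 3*F*m)
V(k, l) = 2*l*(9 - 11*k) (V(k, l) = (k + (9 - 3*4*k))*(l + l) = (k + (9 - 12*k))*(2*l) = (9 - 11*k)*(2*l) = 2*l*(9 - 11*k))
V(-1, -5 - 1*(-3))*(-140 - 107) = (2*(-5 - 1*(-3))*(9 - 11*(-1)))*(-140 - 107) = (2*(-5 + 3)*(9 + 11))*(-247) = (2*(-2)*20)*(-247) = -80*(-247) = 19760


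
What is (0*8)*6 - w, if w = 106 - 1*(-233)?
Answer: -339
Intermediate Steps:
w = 339 (w = 106 + 233 = 339)
(0*8)*6 - w = (0*8)*6 - 1*339 = 0*6 - 339 = 0 - 339 = -339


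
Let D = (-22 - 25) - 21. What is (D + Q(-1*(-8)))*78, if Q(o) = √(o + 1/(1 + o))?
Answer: -5304 + 26*√73 ≈ -5081.9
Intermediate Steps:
D = -68 (D = -47 - 21 = -68)
(D + Q(-1*(-8)))*78 = (-68 + √((1 + (-1*(-8))*(1 - 1*(-8)))/(1 - 1*(-8))))*78 = (-68 + √((1 + 8*(1 + 8))/(1 + 8)))*78 = (-68 + √((1 + 8*9)/9))*78 = (-68 + √((1 + 72)/9))*78 = (-68 + √((⅑)*73))*78 = (-68 + √(73/9))*78 = (-68 + √73/3)*78 = -5304 + 26*√73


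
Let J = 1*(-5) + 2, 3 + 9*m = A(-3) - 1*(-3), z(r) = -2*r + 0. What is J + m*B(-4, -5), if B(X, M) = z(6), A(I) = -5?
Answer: 11/3 ≈ 3.6667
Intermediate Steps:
z(r) = -2*r
B(X, M) = -12 (B(X, M) = -2*6 = -12)
m = -5/9 (m = -⅓ + (-5 - 1*(-3))/9 = -⅓ + (-5 + 3)/9 = -⅓ + (⅑)*(-2) = -⅓ - 2/9 = -5/9 ≈ -0.55556)
J = -3 (J = -5 + 2 = -3)
J + m*B(-4, -5) = -3 - 5/9*(-12) = -3 + 20/3 = 11/3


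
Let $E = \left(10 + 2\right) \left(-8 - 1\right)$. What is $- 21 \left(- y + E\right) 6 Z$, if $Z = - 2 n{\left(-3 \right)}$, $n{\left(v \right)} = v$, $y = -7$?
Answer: $76356$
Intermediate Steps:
$E = -108$ ($E = 12 \left(-9\right) = -108$)
$Z = 6$ ($Z = \left(-2\right) \left(-3\right) = 6$)
$- 21 \left(- y + E\right) 6 Z = - 21 \left(\left(-1\right) \left(-7\right) - 108\right) 6 \cdot 6 = - 21 \left(7 - 108\right) 36 = \left(-21\right) \left(-101\right) 36 = 2121 \cdot 36 = 76356$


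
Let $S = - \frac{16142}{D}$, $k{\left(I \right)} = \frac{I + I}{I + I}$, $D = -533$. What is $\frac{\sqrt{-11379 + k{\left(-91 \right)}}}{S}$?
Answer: $\frac{533 i \sqrt{11378}}{16142} \approx 3.5221 i$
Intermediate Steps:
$k{\left(I \right)} = 1$ ($k{\left(I \right)} = \frac{2 I}{2 I} = 2 I \frac{1}{2 I} = 1$)
$S = \frac{16142}{533}$ ($S = - \frac{16142}{-533} = \left(-16142\right) \left(- \frac{1}{533}\right) = \frac{16142}{533} \approx 30.285$)
$\frac{\sqrt{-11379 + k{\left(-91 \right)}}}{S} = \frac{\sqrt{-11379 + 1}}{\frac{16142}{533}} = \sqrt{-11378} \cdot \frac{533}{16142} = i \sqrt{11378} \cdot \frac{533}{16142} = \frac{533 i \sqrt{11378}}{16142}$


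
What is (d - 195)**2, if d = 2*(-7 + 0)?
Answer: 43681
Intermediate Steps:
d = -14 (d = 2*(-7) = -14)
(d - 195)**2 = (-14 - 195)**2 = (-209)**2 = 43681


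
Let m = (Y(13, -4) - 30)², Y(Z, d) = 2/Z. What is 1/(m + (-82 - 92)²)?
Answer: 169/5267188 ≈ 3.2085e-5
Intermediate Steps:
m = 150544/169 (m = (2/13 - 30)² = (-388/13)² = 150544/169 ≈ 890.79)
1/(m + (-82 - 92)²) = 1/(150544/169 + (-82 - 92)²) = 1/(150544/169 + (-174)²) = 1/(150544/169 + 30276) = 1/(5267188/169) = 169/5267188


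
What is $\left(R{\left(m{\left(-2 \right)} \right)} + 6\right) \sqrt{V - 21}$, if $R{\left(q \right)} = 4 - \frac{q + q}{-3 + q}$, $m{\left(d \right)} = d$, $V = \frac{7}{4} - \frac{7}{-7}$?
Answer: $\frac{23 i \sqrt{73}}{5} \approx 39.302 i$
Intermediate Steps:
$V = \frac{11}{4}$ ($V = 7 \cdot \frac{1}{4} - -1 = \frac{7}{4} + 1 = \frac{11}{4} \approx 2.75$)
$R{\left(q \right)} = 4 - \frac{2 q}{-3 + q}$
$\left(R{\left(m{\left(-2 \right)} \right)} + 6\right) \sqrt{V - 21} = \left(\frac{2 \left(-6 - 2\right)}{-3 - 2} + 6\right) \sqrt{\frac{11}{4} - 21} = \left(2 \frac{1}{-5} \left(-8\right) + 6\right) \sqrt{- \frac{73}{4}} = \left(2 \left(- \frac{1}{5}\right) \left(-8\right) + 6\right) \frac{i \sqrt{73}}{2} = \left(\frac{16}{5} + 6\right) \frac{i \sqrt{73}}{2} = \frac{46 \frac{i \sqrt{73}}{2}}{5} = \frac{23 i \sqrt{73}}{5}$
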